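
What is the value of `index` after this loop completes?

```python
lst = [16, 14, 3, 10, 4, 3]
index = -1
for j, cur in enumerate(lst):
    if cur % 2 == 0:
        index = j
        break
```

First even number index in [16, 14, 3, 10, 4, 3]
`index` takes the values: -1 → 0

Answer: 0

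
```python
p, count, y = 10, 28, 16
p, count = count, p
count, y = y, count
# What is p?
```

Trace:
`p, count, y = 10, 28, 16` → p = 10; count = 28; y = 16
`p, count = count, p` → p = 28; count = 10
`count, y = y, count` → count = 16; y = 10
So p = 28

Answer: 28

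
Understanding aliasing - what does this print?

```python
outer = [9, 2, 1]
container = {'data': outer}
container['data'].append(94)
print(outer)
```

Key concept: dict holds reference to list.
Step by step:
`outer = [9, 2, 1]` → outer = [9, 2, 1]
`container = {'data': outer}` → container = {'data': [9, 2, 1]}
`container['data'].append(94)` → outer = [9, 2, 1, 94]; container = {'data': [9, 2, 1, 94]}
`print(outer)` → prints [9, 2, 1, 94]

Answer: [9, 2, 1, 94]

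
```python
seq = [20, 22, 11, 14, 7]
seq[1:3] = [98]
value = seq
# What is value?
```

Trace:
`seq = [20, 22, 11, 14, 7]` → seq = [20, 22, 11, 14, 7]
`seq[1:3] = [98]` → seq = [20, 98, 14, 7]
`value = seq` → value = [20, 98, 14, 7]
So value = [20, 98, 14, 7]

Answer: [20, 98, 14, 7]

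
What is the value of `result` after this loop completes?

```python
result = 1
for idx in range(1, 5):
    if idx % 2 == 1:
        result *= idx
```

Product of odd numbers 1 to 4
`result` takes the values: 1 → 3

Answer: 3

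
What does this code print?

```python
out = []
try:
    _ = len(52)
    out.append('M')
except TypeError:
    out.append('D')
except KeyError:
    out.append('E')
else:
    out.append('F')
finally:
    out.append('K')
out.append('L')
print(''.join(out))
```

Execution trace: 'D' (except TypeError) → 'K' (finally) → 'L' (after the try/except). Output: DKL

Answer: DKL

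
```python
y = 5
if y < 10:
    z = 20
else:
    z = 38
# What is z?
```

Trace:
`y = 5` → y = 5
`if y < 10: ...` → y < 10 is True → z = 20
So z = 20

Answer: 20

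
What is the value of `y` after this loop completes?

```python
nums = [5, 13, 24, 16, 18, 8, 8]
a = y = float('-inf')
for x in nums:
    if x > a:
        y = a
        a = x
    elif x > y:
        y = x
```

Second largest (with repeats) in [5, 13, 24, 16, 18, 8, 8]
`y` takes the values: -inf → 5 → 13 → 16 → 18

Answer: 18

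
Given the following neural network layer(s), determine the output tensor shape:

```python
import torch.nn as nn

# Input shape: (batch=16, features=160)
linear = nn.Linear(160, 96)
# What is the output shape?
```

Input: (16, 160) -> Output: (16, 96)

Answer: (16, 96)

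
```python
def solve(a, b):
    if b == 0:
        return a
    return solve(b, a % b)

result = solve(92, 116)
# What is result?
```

solve(92, 116) -> solve(116, 92) -> solve(92, 24) -> solve(24, 20) -> solve(20, 4) -> solve(4, 0) -> 4

Answer: 4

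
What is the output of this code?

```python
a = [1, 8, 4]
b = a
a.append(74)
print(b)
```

Key concept: basic list aliasing.
Step by step:
`a = [1, 8, 4]` → a = [1, 8, 4]
`b = a` → b = [1, 8, 4] (same object as a)
`a.append(74)` → a = [1, 8, 4, 74] (same object as b); b = [1, 8, 4, 74] (same object as a)
`print(b)` → prints [1, 8, 4, 74]

Answer: [1, 8, 4, 74]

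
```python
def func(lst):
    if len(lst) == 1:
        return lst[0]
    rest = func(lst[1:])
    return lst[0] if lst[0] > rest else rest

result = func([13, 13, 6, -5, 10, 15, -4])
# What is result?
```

Recursive max over [13, 13, 6, -5, 10, 15, -4] = 15

Answer: 15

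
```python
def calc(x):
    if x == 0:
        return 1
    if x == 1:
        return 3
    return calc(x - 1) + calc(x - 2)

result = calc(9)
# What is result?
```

Build up from base cases: calc(0)=1, calc(1)=3, calc(2)=4, calc(3)=7, calc(4)=11, calc(5)=18, calc(6)=29, ..., calc(9)=123

Answer: 123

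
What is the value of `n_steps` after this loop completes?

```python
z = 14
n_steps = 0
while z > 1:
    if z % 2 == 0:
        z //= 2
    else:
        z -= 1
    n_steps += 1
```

Steps to reduce 14 to 1
`n_steps` takes the values: 0 → 1 → 2 → 3 → 4 → 5

Answer: 5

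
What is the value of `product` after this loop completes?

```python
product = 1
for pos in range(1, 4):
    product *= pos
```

3! = 6
`product` takes the values: 1 → 2 → 6

Answer: 6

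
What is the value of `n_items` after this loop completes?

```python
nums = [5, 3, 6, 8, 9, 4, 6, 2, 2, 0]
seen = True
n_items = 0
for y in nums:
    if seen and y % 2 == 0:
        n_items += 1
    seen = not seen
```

Count even values at even positions
`n_items` takes the values: 0 → 1 → 2 → 3

Answer: 3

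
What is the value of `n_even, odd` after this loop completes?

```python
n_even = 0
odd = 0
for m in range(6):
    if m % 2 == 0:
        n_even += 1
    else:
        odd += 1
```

Count evens and odds in range(6)
`n_even, odd` takes the values: (0, 0) → (1, 0) → (1, 1) → (2, 1) → (2, 2) → (3, 2) → (3, 3)

Answer: 3, 3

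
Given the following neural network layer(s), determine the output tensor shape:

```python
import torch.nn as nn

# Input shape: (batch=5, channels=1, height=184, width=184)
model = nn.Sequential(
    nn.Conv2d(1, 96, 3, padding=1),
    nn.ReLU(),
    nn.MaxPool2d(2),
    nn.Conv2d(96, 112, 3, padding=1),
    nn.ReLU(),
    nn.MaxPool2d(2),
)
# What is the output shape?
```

Input: (5, 1, 184, 184) -> after first Conv2d: (5, 96, 184, 184) -> after first MaxPool2d: (5, 96, 92, 92) -> after second Conv2d: (5, 112, 92, 92) -> Output: (5, 112, 46, 46)

Answer: (5, 112, 46, 46)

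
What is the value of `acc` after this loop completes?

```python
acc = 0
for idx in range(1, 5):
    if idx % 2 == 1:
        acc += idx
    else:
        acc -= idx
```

Add odd, subtract even
`acc` takes the values: 0 → 1 → -1 → 2 → -2

Answer: -2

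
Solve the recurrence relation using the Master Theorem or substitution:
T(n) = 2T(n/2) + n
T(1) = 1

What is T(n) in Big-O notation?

By Master Theorem: a=2, b=2, f(n)=n. Since log_2(2) = 1 and f(n) = Θ(n^1), Case 2 applies. T(n) = O(n log n).

Answer: O(n log n)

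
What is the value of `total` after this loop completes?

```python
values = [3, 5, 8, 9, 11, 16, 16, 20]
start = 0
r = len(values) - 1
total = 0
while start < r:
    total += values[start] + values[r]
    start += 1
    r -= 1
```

Sum of pairs from ends
`total` takes the values: 0 → 23 → 44 → 68 → 88

Answer: 88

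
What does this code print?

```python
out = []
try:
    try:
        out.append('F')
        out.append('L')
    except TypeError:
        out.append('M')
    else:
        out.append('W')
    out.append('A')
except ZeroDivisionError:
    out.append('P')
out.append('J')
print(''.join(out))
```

Execution trace: 'F' (inner try body) → 'L' (inner try body, no exception) → 'W' (inner else) → 'A' (try body, no exception) → 'J' (after the try/except). Output: FLWAJ

Answer: FLWAJ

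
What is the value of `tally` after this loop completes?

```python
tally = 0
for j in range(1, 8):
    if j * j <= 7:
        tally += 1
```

Count numbers where j² ≤ 7
`tally` takes the values: 0 → 1 → 2

Answer: 2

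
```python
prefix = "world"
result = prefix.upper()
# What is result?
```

Trace:
`prefix = "world"` → prefix = 'world'
`result = prefix.upper()` → result = 'WORLD'
So result = 'WORLD'

Answer: 'WORLD'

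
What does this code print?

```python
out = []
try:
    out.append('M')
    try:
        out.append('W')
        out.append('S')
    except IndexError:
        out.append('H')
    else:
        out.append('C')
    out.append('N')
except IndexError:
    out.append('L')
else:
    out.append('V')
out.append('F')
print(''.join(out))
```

Execution trace: 'M' (try body) → 'W' (inner try body) → 'S' (inner try body, no exception) → 'C' (inner else) → 'N' (try body, no exception) → 'V' (else) → 'F' (after the try/except). Output: MWSCNVF

Answer: MWSCNVF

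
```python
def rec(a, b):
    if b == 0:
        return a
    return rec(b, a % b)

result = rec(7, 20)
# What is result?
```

rec(7, 20) -> rec(20, 7) -> rec(7, 6) -> rec(6, 1) -> rec(1, 0) -> 1

Answer: 1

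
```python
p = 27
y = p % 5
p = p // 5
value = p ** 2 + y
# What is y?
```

Trace:
`p = 27` → p = 27
`y = p % 5` → y = 2
`p = p // 5` → p = 5
`value = p ** 2 + y` → value = 27
So y = 2

Answer: 2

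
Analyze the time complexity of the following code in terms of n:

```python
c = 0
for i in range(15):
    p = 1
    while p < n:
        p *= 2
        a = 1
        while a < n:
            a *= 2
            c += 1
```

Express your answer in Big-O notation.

Each loop level contributes: 1 × log n × log n. Multiplying the contributions gives O(log² n).

Answer: O(log² n)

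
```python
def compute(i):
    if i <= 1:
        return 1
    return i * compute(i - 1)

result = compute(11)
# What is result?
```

compute(11) = 11 * 10 * 9 * 8 * 7 * 6 * 5 * 4 * 3 * 2 * 1 = 39916800

Answer: 39916800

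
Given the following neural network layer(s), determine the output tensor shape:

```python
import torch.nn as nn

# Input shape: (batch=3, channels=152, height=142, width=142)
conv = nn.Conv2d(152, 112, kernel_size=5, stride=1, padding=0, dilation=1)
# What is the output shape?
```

Input: (3, 152, 142, 142) -> Output: (3, 112, 138, 138)

Answer: (3, 112, 138, 138)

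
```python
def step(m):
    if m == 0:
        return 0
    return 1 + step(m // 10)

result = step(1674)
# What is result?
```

Count of digits of 1674: 4

Answer: 4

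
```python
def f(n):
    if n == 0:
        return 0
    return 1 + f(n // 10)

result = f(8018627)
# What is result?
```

Count of digits of 8018627: 7

Answer: 7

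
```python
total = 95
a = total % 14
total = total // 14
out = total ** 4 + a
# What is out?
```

Trace:
`total = 95` → total = 95
`a = total % 14` → a = 11
`total = total // 14` → total = 6
`out = total ** 4 + a` → out = 1307
So out = 1307

Answer: 1307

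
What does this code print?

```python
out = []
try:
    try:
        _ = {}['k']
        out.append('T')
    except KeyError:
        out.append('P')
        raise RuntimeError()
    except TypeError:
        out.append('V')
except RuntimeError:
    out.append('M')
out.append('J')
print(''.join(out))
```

Execution trace: 'P' (inner except KeyError) → 'M' (outer except RuntimeError) → 'J' (after the try/except). Output: PMJ

Answer: PMJ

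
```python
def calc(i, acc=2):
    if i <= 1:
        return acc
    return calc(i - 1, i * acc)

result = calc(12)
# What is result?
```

Accumulator trace (n, acc): (12, 2) -> (11, 24) -> (10, 264) -> (9, 2640) -> (8, 23760) -> (7, 190080) -> (6, 1330560) -> (5, 7983360) -> (4, 39916800) -> (3, 159667200) -> (2, 479001600) -> (1, 958003200) -> return 958003200

Answer: 958003200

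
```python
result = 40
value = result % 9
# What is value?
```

Trace:
`result = 40` → result = 40
`value = result % 9` → value = 4
So value = 4

Answer: 4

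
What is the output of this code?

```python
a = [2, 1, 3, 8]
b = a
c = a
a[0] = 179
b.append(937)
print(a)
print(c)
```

Key concept: multiple aliases.
Step by step:
`a = [2, 1, 3, 8]` → a = [2, 1, 3, 8]
`b = a` → b = [2, 1, 3, 8] (same object as a)
`c = a` → c = [2, 1, 3, 8] (same object as a, b)
`a[0] = 179` → a = [179, 1, 3, 8] (same object as b, c); b = [179, 1, 3, 8] (same object as a, c); c = [179, 1, 3, 8] (same object as a, b)
`b.append(937)` → a = [179, 1, 3, 8, 937] (same object as b, c); b = [179, 1, 3, 8, 937] (same object as a, c); c = [179, 1, 3, 8, 937] (same object as a, b)
`print(a)` → prints [179, 1, 3, 8, 937]
`print(c)` → prints [179, 1, 3, 8, 937]

Answer:
[179, 1, 3, 8, 937]
[179, 1, 3, 8, 937]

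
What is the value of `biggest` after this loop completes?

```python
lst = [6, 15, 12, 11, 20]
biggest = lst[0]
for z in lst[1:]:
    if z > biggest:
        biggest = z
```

Maximum of [6, 15, 12, 11, 20]
`biggest` takes the values: 6 → 15 → 20

Answer: 20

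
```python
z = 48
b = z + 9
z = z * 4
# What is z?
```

Trace:
`z = 48` → z = 48
`b = z + 9` → b = 57
`z = z * 4` → z = 192
So z = 192

Answer: 192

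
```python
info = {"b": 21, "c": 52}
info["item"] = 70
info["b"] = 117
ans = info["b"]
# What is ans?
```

Trace:
`info = {"b": 21, "c": 52}` → info = {'b': 21, 'c': 52}
`info["item"] = 70` → info = {'b': 21, 'c': 52, 'item': 70}
`info["b"] = 117` → info = {'b': 117, 'c': 52, 'item': 70}
`ans = info["b"]` → ans = 117
So ans = 117

Answer: 117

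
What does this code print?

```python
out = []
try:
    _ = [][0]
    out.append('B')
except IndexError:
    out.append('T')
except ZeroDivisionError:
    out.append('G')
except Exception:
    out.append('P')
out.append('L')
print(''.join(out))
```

Execution trace: 'T' (except IndexError) → 'L' (after the try/except). Output: TL

Answer: TL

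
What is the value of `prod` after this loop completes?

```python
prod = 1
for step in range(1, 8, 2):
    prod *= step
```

Product of 1, 3, 5, ... up to 7
`prod` takes the values: 1 → 3 → 15 → 105

Answer: 105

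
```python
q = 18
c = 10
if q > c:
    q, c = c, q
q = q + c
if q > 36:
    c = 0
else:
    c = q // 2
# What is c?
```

Trace:
`q = 18` → q = 18
`c = 10` → c = 10
`if q > c: ...` → q > c is True → q = 10; c = 18
`q = q + c` → q = 28
`if q > 36: ...` → q > 36 is False, take else branch → c = 14
So c = 14

Answer: 14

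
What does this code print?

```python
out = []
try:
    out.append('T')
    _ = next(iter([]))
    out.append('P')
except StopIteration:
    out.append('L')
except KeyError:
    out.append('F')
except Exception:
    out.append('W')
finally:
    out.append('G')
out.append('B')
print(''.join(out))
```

Execution trace: 'T' (try body) → 'L' (except StopIteration) → 'G' (finally) → 'B' (after the try/except). Output: TLGB

Answer: TLGB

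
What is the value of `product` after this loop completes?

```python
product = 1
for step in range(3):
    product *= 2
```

2^3 = 8
`product` takes the values: 1 → 2 → 4 → 8

Answer: 8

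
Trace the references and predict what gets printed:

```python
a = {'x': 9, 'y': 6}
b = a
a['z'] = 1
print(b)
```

Key concept: dict aliasing.
Step by step:
`a = {'x': 9, 'y': 6}` → a = {'x': 9, 'y': 6}
`b = a` → b = {'x': 9, 'y': 6} (same object as a)
`a['z'] = 1` → a = {'x': 9, 'y': 6, 'z': 1} (same object as b); b = {'x': 9, 'y': 6, 'z': 1} (same object as a)
`print(b)` → prints {'x': 9, 'y': 6, 'z': 1}

Answer: {'x': 9, 'y': 6, 'z': 1}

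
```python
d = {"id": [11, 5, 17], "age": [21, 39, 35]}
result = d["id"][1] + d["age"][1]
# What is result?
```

Trace:
`d = {"id": [11, 5, 17], "age": [21, 39, 35]}` → d = {'id': [11, 5, 17], 'age': [21, 39, 35]}
`result = d["id"][1] + d["age"][1]` → result = 44
So result = 44

Answer: 44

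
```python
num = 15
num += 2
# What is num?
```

Trace:
`num = 15` → num = 15
`num += 2` → num = 17
So num = 17

Answer: 17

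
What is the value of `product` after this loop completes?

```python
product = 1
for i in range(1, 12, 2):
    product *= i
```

Product of 1, 3, 5, ... up to 11
`product` takes the values: 1 → 3 → 15 → 105 → 945 → 10395

Answer: 10395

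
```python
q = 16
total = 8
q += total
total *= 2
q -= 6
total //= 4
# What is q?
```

Trace:
`q = 16` → q = 16
`total = 8` → total = 8
`q += total` → q = 24
`total *= 2` → total = 16
`q -= 6` → q = 18
`total //= 4` → total = 4
So q = 18

Answer: 18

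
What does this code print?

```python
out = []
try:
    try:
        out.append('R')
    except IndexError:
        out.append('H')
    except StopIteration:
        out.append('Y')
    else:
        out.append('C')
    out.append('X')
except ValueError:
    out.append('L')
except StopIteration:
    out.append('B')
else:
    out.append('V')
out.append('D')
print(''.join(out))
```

Execution trace: 'R' (inner try body, no exception) → 'C' (inner else) → 'X' (try body, no exception) → 'V' (else) → 'D' (after the try/except). Output: RCXVD

Answer: RCXVD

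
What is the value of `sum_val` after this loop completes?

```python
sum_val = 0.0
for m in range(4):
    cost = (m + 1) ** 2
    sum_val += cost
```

Sum of squared losses 1² + 2² + ... + 4²
`sum_val` takes the values: 0.0 → 1.0 → 5.0 → 14.0 → 30.0

Answer: 30.0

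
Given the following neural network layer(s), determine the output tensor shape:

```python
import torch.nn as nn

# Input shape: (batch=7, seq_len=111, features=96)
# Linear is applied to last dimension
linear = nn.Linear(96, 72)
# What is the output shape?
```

Input: (7, 111, 96) -> Output: (7, 111, 72)

Answer: (7, 111, 72)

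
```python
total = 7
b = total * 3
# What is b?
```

Trace:
`total = 7` → total = 7
`b = total * 3` → b = 21
So b = 21

Answer: 21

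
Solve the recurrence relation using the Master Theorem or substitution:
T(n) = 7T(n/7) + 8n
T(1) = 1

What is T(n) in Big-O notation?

By Master Theorem: a=7, b=7, f(n)=8n. Since log_7(7) = 1 and f(n) = Θ(n^1), Case 2 applies. T(n) = O(n log n).

Answer: O(n log n)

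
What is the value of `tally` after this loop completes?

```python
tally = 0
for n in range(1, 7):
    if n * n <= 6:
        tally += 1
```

Count numbers where n² ≤ 6
`tally` takes the values: 0 → 1 → 2

Answer: 2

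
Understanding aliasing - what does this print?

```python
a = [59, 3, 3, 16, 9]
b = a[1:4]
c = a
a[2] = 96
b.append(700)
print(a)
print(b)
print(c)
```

Key concept: slice vs alias.
Step by step:
`a = [59, 3, 3, 16, 9]` → a = [59, 3, 3, 16, 9]
`b = a[1:4]` → b = [3, 3, 16]
`c = a` → c = [59, 3, 3, 16, 9] (same object as a)
`a[2] = 96` → a = [59, 3, 96, 16, 9] (same object as c); c = [59, 3, 96, 16, 9] (same object as a)
`b.append(700)` → b = [3, 3, 16, 700]
`print(a)` → prints [59, 3, 96, 16, 9]
`print(b)` → prints [3, 3, 16, 700]
`print(c)` → prints [59, 3, 96, 16, 9]

Answer:
[59, 3, 96, 16, 9]
[3, 3, 16, 700]
[59, 3, 96, 16, 9]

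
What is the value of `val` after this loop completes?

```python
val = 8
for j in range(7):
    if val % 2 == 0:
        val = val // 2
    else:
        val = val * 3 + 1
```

Collatz-style transformation from 8
`val` takes the values: 8 → 4 → 2 → 1 → 4 → 2 → 1 → 4

Answer: 4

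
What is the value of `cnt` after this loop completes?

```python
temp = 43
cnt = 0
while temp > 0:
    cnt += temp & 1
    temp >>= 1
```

Count set bits in 43 (binary: 0b101011)
`cnt` takes the values: 0 → 1 → 2 → 3 → 4

Answer: 4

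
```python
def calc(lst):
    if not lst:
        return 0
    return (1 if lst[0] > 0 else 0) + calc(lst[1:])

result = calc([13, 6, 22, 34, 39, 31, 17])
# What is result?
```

Count of positive elements in [13, 6, 22, 34, 39, 31, 17] = 7

Answer: 7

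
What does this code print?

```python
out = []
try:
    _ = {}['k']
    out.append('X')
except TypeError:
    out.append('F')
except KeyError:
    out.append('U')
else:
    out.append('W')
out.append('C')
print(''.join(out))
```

Execution trace: 'U' (except KeyError) → 'C' (after the try/except). Output: UC

Answer: UC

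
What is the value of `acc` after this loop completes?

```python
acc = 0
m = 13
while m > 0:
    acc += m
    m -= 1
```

Sum 13 down to 1
`acc` takes the values: 0 → 13 → 25 → 36 → 46 → 55 → 63 → 70 → 76 → 81 → 85 → 88 → 90 → 91

Answer: 91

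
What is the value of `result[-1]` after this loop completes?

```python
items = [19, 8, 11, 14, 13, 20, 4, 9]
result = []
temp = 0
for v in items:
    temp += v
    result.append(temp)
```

Cumulative sum ends at 98
`result` takes the values: [] → [19] → [19, 27] → [19, 27, 38] → [19, 27, 38, 52] → [19, 27, 38, 52, 65] → [19, 27, 38, 52, 65, 85] → [19, 27, 38, 52, 65, 85, 89] → [19, 27, 38, 52, 65, 85, 89, 98]
So `result[-1]` = 98

Answer: 98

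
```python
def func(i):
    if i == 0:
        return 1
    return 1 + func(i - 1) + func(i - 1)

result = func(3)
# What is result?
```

func(i) = 1 + 2·func(i-1), func(0)=1. Closed form: (1+1)·2^3 - 1 = 15.

Answer: 15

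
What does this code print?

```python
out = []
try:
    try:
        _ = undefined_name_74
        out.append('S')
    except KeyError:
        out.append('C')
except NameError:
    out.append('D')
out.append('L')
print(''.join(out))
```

Execution trace: 'D' (outer except NameError) → 'L' (after the try/except). Output: DL

Answer: DL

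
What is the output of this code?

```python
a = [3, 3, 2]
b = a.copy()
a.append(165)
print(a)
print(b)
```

Key concept: list.copy() creates independent copy.
Step by step:
`a = [3, 3, 2]` → a = [3, 3, 2]
`b = a.copy()` → b = [3, 3, 2]
`a.append(165)` → a = [3, 3, 2, 165]
`print(a)` → prints [3, 3, 2, 165]
`print(b)` → prints [3, 3, 2]

Answer:
[3, 3, 2, 165]
[3, 3, 2]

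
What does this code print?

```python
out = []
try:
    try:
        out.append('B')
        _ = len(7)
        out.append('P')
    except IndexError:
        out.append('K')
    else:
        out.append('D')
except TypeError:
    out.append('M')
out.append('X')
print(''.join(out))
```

Execution trace: 'B' (try body) → 'M' (outer except TypeError) → 'X' (after the try/except). Output: BMX

Answer: BMX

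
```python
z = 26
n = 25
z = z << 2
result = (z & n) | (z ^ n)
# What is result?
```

Trace:
`z = 26` → z = 26
`n = 25` → n = 25
`z = z << 2` → z = 104
`result = (z & n) | (z ^ n)` → result = 121
So result = 121

Answer: 121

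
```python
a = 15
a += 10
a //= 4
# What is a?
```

Trace:
`a = 15` → a = 15
`a += 10` → a = 25
`a //= 4` → a = 6
So a = 6

Answer: 6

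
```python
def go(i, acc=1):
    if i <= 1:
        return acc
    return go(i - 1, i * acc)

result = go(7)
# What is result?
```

Accumulator trace (n, acc): (7, 1) -> (6, 7) -> (5, 42) -> (4, 210) -> (3, 840) -> (2, 2520) -> (1, 5040) -> return 5040

Answer: 5040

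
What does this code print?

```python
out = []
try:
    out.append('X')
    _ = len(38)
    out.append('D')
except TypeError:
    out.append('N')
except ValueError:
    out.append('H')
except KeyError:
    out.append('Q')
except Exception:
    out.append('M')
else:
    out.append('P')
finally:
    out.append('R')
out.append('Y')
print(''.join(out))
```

Execution trace: 'X' (try body) → 'N' (except TypeError) → 'R' (finally) → 'Y' (after the try/except). Output: XNRY

Answer: XNRY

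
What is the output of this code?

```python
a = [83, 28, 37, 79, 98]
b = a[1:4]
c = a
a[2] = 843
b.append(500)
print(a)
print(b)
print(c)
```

Key concept: slice vs alias.
Step by step:
`a = [83, 28, 37, 79, 98]` → a = [83, 28, 37, 79, 98]
`b = a[1:4]` → b = [28, 37, 79]
`c = a` → c = [83, 28, 37, 79, 98] (same object as a)
`a[2] = 843` → a = [83, 28, 843, 79, 98] (same object as c); c = [83, 28, 843, 79, 98] (same object as a)
`b.append(500)` → b = [28, 37, 79, 500]
`print(a)` → prints [83, 28, 843, 79, 98]
`print(b)` → prints [28, 37, 79, 500]
`print(c)` → prints [83, 28, 843, 79, 98]

Answer:
[83, 28, 843, 79, 98]
[28, 37, 79, 500]
[83, 28, 843, 79, 98]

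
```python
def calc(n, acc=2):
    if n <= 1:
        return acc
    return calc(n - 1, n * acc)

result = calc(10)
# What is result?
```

Accumulator trace (n, acc): (10, 2) -> (9, 20) -> (8, 180) -> (7, 1440) -> (6, 10080) -> (5, 60480) -> (4, 302400) -> (3, 1209600) -> (2, 3628800) -> (1, 7257600) -> return 7257600

Answer: 7257600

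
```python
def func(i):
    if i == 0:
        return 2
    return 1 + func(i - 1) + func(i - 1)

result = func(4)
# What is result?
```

func(i) = 1 + 2·func(i-1), func(0)=2. Closed form: (2+1)·2^4 - 1 = 47.

Answer: 47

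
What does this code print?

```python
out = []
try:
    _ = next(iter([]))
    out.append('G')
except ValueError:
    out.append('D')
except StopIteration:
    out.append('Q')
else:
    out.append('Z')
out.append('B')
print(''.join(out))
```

Execution trace: 'Q' (except StopIteration) → 'B' (after the try/except). Output: QB

Answer: QB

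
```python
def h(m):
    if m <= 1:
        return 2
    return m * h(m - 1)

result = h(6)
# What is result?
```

h(6) = 6 * 5 * 4 * 3 * 2 * 2 = 1440

Answer: 1440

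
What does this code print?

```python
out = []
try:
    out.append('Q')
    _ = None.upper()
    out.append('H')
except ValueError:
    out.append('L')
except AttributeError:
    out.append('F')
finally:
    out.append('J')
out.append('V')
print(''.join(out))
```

Execution trace: 'Q' (try body) → 'F' (except AttributeError) → 'J' (finally) → 'V' (after the try/except). Output: QFJV

Answer: QFJV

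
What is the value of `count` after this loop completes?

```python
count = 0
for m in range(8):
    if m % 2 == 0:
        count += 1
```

Count numbers divisible by 2 in range(8)
`count` takes the values: 0 → 1 → 2 → 3 → 4

Answer: 4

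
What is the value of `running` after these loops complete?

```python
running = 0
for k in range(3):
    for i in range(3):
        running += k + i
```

Sum of all k+i for k,i in 3x3
`running` takes the values: 0 → 1 → 3 → 4 → 6 → 9 → 11 → 14 → 18

Answer: 18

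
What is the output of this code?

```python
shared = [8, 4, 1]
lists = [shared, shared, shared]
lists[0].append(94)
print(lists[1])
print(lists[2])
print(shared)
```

Key concept: list of same reference.
Step by step:
`shared = [8, 4, 1]` → shared = [8, 4, 1]
`lists = [shared, shared, shared]` → lists = [[8, 4, 1], [8, 4, 1], [8, 4, 1]]
`lists[0].append(94)` → shared = [8, 4, 1, 94]; lists = [[8, 4, 1, 94], [8, 4, 1, 94], [8, 4, 1, 94]]
`print(lists[1])` → prints [8, 4, 1, 94]
`print(lists[2])` → prints [8, 4, 1, 94]
`print(shared)` → prints [8, 4, 1, 94]

Answer:
[8, 4, 1, 94]
[8, 4, 1, 94]
[8, 4, 1, 94]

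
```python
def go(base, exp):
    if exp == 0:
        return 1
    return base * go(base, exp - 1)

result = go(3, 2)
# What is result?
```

go(3, 2) = 3 * 3 = 9

Answer: 9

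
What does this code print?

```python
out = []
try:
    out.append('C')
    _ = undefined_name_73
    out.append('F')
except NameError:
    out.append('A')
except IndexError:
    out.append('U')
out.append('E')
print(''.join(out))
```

Execution trace: 'C' (try body) → 'A' (except NameError) → 'E' (after the try/except). Output: CAE

Answer: CAE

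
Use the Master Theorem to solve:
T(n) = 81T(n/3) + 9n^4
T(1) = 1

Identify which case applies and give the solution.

a=81, b=3, f(n)=9n^4. log_3(81) = 4. Since c=4 = 4, Case 2 applies: T(n) = Θ(n^log_b(a) · log n) = O(n^4 log n).

Answer: O(n^4 log n) - Case 2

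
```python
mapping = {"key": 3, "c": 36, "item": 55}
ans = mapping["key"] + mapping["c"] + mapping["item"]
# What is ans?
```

Trace:
`mapping = {"key": 3, "c": 36, "item": 55}` → mapping = {'key': 3, 'c': 36, 'item': 55}
`ans = mapping["key"] + mapping["c"] + mapping["item"]` → ans = 94
So ans = 94

Answer: 94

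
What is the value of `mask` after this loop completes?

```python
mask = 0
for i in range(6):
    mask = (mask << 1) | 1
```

Build 6 consecutive 1-bits: 0b111111
`mask` takes the values: 0 → 1 → 3 → 7 → 15 → 31 → 63

Answer: 63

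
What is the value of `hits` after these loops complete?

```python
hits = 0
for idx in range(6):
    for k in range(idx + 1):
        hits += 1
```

Triangle: 1 + 2 + ... + 6
`hits` takes the values: 0 → 1 → 2 → 3 → 4 → 5 → 6 → 7 → 8 → 9 → 10 → 11 → 12 → 13 → 14 → 15 → 16 → 17 → 18 → 19 → 20 → 21

Answer: 21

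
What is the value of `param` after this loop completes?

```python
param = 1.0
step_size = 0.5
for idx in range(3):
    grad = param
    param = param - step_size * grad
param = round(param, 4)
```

Gradient descent: w = 1.0 * (1 - 0.5)^3
`param` takes the values: 1.0 → 0.5 → 0.25 → 0.125

Answer: 0.125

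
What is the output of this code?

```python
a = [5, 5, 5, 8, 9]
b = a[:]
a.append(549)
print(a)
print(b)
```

Key concept: slice [:] creates copy.
Step by step:
`a = [5, 5, 5, 8, 9]` → a = [5, 5, 5, 8, 9]
`b = a[:]` → b = [5, 5, 5, 8, 9]
`a.append(549)` → a = [5, 5, 5, 8, 9, 549]
`print(a)` → prints [5, 5, 5, 8, 9, 549]
`print(b)` → prints [5, 5, 5, 8, 9]

Answer:
[5, 5, 5, 8, 9, 549]
[5, 5, 5, 8, 9]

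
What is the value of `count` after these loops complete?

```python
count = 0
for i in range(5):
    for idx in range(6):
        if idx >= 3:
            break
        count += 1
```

Inner breaks at 3, outer runs 5 times
`count` takes the values: 0 → 1 → 2 → 3 → 4 → 5 → 6 → 7 → 8 → 9 → 10 → 11 → 12 → 13 → 14 → 15

Answer: 15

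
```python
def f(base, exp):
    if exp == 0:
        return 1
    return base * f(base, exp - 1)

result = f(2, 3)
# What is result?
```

f(2, 3) = 2 * 2 * 2 = 8

Answer: 8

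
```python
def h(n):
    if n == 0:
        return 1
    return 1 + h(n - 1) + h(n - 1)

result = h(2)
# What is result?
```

h(n) = 1 + 2·h(n-1), h(0)=1. Closed form: (1+1)·2^2 - 1 = 7.

Answer: 7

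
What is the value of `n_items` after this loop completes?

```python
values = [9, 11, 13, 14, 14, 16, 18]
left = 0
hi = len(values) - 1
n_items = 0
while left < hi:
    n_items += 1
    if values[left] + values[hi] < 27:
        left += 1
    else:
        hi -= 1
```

Steps to find pair summing to 27
`n_items` takes the values: 0 → 1 → 2 → 3 → 4 → 5 → 6

Answer: 6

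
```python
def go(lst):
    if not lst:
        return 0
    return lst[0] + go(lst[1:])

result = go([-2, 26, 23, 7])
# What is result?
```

(-2) + 26 + 23 + 7 + 0 = 54

Answer: 54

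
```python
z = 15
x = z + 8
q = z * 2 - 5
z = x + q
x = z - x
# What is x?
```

Trace:
`z = 15` → z = 15
`x = z + 8` → x = 23
`q = z * 2 - 5` → q = 25
`z = x + q` → z = 48
`x = z - x` → x = 25
So x = 25

Answer: 25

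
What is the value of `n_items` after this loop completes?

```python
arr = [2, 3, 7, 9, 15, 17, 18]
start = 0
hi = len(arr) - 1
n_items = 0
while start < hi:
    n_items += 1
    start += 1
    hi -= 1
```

Iterations until pointers meet (list length 7)
`n_items` takes the values: 0 → 1 → 2 → 3

Answer: 3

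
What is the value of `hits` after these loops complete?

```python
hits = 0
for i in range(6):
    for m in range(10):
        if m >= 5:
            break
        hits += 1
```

Inner breaks at 5, outer runs 6 times
`hits` takes the values: 0 → 1 → 2 → 3 → 4 → 5 → 6 → 7 → 8 → 9 → 10 → 11 → 12 → 13 → 14 → 15 → 16 → 17 → 18 → 19 → 20 → 21 → 22 → 23 → 24 → 25 → 26 → 27 → 28 → 29 → 30

Answer: 30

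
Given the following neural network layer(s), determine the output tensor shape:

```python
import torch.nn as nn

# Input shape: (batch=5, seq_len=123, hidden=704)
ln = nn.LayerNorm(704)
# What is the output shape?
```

Input: (5, 123, 704) -> Output: (5, 123, 704)

Answer: (5, 123, 704)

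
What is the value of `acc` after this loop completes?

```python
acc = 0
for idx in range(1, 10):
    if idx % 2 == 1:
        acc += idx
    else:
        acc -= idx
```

Add odd, subtract even
`acc` takes the values: 0 → 1 → -1 → 2 → -2 → 3 → -3 → 4 → -4 → 5

Answer: 5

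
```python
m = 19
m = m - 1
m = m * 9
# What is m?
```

Trace:
`m = 19` → m = 19
`m = m - 1` → m = 18
`m = m * 9` → m = 162
So m = 162

Answer: 162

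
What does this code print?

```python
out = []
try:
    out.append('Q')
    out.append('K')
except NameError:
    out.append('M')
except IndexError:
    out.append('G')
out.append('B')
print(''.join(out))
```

Execution trace: 'Q' (try body) → 'K' (try body, no exception) → 'B' (after the try/except). Output: QKB

Answer: QKB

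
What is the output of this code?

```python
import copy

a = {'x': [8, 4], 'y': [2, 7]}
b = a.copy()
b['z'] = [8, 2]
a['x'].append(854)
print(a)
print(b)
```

Key concept: shallow copy of dict with mutable values.
Step by step:
`a = {'x': [8, 4], 'y': [2, 7]}` → a = {'x': [8, 4], 'y': [2, 7]}
`b = a.copy()` → b = {'x': [8, 4], 'y': [2, 7]}
`b['z'] = [8, 2]` → b = {'x': [8, 4], 'y': [2, 7], 'z': [8, 2]}
`a['x'].append(854)` → a = {'x': [8, 4, 854], 'y': [2, 7]}; b = {'x': [8, 4, 854], 'y': [2, 7], 'z': [8, 2]}
`print(a)` → prints {'x': [8, 4, 854], 'y': [2, 7]}
`print(b)` → prints {'x': [8, 4, 854], 'y': [2, 7], 'z': [8, 2]}

Answer:
{'x': [8, 4, 854], 'y': [2, 7]}
{'x': [8, 4, 854], 'y': [2, 7], 'z': [8, 2]}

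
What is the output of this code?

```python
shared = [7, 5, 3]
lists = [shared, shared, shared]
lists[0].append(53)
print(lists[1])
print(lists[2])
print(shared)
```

Key concept: list of same reference.
Step by step:
`shared = [7, 5, 3]` → shared = [7, 5, 3]
`lists = [shared, shared, shared]` → lists = [[7, 5, 3], [7, 5, 3], [7, 5, 3]]
`lists[0].append(53)` → shared = [7, 5, 3, 53]; lists = [[7, 5, 3, 53], [7, 5, 3, 53], [7, 5, 3, 53]]
`print(lists[1])` → prints [7, 5, 3, 53]
`print(lists[2])` → prints [7, 5, 3, 53]
`print(shared)` → prints [7, 5, 3, 53]

Answer:
[7, 5, 3, 53]
[7, 5, 3, 53]
[7, 5, 3, 53]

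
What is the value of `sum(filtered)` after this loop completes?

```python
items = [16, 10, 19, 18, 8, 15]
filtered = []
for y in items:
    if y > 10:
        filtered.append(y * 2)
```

Sum of doubled values > 10
`filtered` takes the values: [] → [32] → [32, 38] → [32, 38, 36] → [32, 38, 36, 30]
So `sum(filtered)` = 136

Answer: 136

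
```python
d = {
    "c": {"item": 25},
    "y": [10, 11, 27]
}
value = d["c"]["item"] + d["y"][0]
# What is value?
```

Trace:
`d = { ...` → d = {'c': {'item': 25}, 'y': [10, 11, 27]}
`value = d["c"]["item"] + d["y"][0]` → value = 35
So value = 35

Answer: 35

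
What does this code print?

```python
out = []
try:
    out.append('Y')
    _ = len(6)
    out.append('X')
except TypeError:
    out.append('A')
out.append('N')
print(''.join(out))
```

Execution trace: 'Y' (try body) → 'A' (except TypeError) → 'N' (after the try/except). Output: YAN

Answer: YAN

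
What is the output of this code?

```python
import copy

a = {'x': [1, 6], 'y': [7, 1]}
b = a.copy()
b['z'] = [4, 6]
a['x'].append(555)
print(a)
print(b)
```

Key concept: shallow copy of dict with mutable values.
Step by step:
`a = {'x': [1, 6], 'y': [7, 1]}` → a = {'x': [1, 6], 'y': [7, 1]}
`b = a.copy()` → b = {'x': [1, 6], 'y': [7, 1]}
`b['z'] = [4, 6]` → b = {'x': [1, 6], 'y': [7, 1], 'z': [4, 6]}
`a['x'].append(555)` → a = {'x': [1, 6, 555], 'y': [7, 1]}; b = {'x': [1, 6, 555], 'y': [7, 1], 'z': [4, 6]}
`print(a)` → prints {'x': [1, 6, 555], 'y': [7, 1]}
`print(b)` → prints {'x': [1, 6, 555], 'y': [7, 1], 'z': [4, 6]}

Answer:
{'x': [1, 6, 555], 'y': [7, 1]}
{'x': [1, 6, 555], 'y': [7, 1], 'z': [4, 6]}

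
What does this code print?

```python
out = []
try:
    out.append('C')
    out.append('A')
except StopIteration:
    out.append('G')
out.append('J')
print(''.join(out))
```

Execution trace: 'C' (try body) → 'A' (try body, no exception) → 'J' (after the try/except). Output: CAJ

Answer: CAJ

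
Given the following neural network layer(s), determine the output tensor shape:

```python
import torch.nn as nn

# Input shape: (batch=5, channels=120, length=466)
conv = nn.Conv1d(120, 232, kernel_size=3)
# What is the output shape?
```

Input: (5, 120, 466) -> Output: (5, 232, 464)

Answer: (5, 232, 464)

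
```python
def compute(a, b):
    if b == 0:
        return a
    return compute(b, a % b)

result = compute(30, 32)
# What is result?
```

compute(30, 32) -> compute(32, 30) -> compute(30, 2) -> compute(2, 0) -> 2

Answer: 2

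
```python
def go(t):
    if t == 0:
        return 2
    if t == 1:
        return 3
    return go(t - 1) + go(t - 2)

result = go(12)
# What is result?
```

Build up from base cases: go(0)=2, go(1)=3, go(2)=5, go(3)=8, go(4)=13, go(5)=21, go(6)=34, ..., go(12)=610

Answer: 610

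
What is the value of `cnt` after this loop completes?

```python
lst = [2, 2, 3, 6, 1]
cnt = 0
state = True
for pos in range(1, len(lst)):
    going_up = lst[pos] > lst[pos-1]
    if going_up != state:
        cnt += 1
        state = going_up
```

Count direction changes in [2, 2, 3, 6, 1]
`cnt` takes the values: 0 → 1 → 2 → 3

Answer: 3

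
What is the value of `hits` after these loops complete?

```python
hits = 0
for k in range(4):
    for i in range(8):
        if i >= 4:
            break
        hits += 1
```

Inner breaks at 4, outer runs 4 times
`hits` takes the values: 0 → 1 → 2 → 3 → 4 → 5 → 6 → 7 → 8 → 9 → 10 → 11 → 12 → 13 → 14 → 15 → 16

Answer: 16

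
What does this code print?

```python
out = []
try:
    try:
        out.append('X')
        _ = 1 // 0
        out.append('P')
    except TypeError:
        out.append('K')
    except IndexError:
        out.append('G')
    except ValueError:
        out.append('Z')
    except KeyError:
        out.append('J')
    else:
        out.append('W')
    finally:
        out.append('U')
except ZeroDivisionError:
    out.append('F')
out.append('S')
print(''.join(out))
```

Execution trace: 'X' (try body) → 'U' (finally) → 'F' (outer except ZeroDivisionError) → 'S' (after the try/except). Output: XUFS

Answer: XUFS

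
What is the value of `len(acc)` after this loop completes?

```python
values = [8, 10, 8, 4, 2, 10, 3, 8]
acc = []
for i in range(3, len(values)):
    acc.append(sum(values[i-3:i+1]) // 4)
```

Number of 4-element averages
`acc` takes the values: [] → [7] → [7, 6] → [7, 6, 6] → [7, 6, 6, 4] → [7, 6, 6, 4, 5]
So `len(acc)` = 5

Answer: 5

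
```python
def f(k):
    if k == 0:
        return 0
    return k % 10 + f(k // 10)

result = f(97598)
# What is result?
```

Sum of digits of 97598: 8 + 9 + 5 + 7 + 9 = 38

Answer: 38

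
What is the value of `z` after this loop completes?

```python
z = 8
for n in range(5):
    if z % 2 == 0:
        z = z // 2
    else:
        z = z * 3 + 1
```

Collatz-style transformation from 8
`z` takes the values: 8 → 4 → 2 → 1 → 4 → 2

Answer: 2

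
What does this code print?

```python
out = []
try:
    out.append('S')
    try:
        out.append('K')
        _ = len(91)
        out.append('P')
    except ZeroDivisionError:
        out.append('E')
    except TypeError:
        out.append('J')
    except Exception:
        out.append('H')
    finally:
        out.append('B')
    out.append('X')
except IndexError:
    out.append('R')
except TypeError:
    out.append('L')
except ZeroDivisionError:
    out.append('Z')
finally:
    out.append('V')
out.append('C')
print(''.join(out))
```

Execution trace: 'S' (try body) → 'K' (inner try body) → 'J' (inner except TypeError) → 'B' (inner finally) → 'X' (try body, no exception) → 'V' (finally) → 'C' (after the try/except). Output: SKJBXVC

Answer: SKJBXVC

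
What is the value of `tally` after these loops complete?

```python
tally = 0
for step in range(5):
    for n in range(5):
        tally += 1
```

5 * 5 = 25
`tally` takes the values: 0 → 1 → 2 → 3 → 4 → 5 → 6 → 7 → 8 → 9 → 10 → 11 → 12 → 13 → 14 → 15 → 16 → 17 → 18 → 19 → 20 → 21 → 22 → 23 → 24 → 25

Answer: 25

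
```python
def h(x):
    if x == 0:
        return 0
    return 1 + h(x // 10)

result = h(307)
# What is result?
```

Count of digits of 307: 3

Answer: 3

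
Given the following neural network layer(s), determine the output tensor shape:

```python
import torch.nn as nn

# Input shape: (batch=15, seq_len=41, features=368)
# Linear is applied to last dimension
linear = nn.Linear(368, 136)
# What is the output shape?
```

Input: (15, 41, 368) -> Output: (15, 41, 136)

Answer: (15, 41, 136)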